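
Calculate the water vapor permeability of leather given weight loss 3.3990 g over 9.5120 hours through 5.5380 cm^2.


Formula: WVP = loss / (area * time)
Substituting: WVP = 3.3990 / (5.5380 * 9.5120)
Result: 0.0645248 g/(cm^2*hr)


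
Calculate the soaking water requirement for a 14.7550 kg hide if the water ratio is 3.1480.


Formula: Water = hide_weight * ratio
Substituting: Water = 14.7550 * 3.1480
Result: 46.4487 kg


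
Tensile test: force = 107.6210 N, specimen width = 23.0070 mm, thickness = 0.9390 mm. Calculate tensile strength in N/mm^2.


Formula: TS = force / (width * thickness)
Substituting: TS = 107.6210 / (23.0070 * 0.9390)
Result: 4.9816 N/mm^2


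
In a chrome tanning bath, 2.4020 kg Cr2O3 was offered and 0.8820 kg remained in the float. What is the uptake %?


Formula: Uptake = (offered - residual) / offered * 100
Substituting: Uptake = (2.4020 - 0.8820) / 2.4020 * 100
Result: 63.2806 %


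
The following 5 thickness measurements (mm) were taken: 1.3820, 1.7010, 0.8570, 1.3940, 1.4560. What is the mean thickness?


Formula: Average = sum / n
Substituting: Average = 6.7900 / 5
Result: 1.3580 mm


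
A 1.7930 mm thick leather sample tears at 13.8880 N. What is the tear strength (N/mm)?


Formula: Tear strength = force / thickness
Substituting: Tear strength = 13.8880 / 1.7930
Result: 7.7457 N/mm


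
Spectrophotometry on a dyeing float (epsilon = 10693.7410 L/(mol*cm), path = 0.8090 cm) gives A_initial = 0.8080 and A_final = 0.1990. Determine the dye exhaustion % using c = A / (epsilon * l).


c_initial = A_i / (epsilon * l) = 0.8080 / (10693.7410 * 0.8090) = 9.3397e-05 mol/L
c_final = A_f / (epsilon * l) = 0.1990 / (10693.7410 * 0.8090) = 2.3002e-05 mol/L
Exhaustion = (c_initial - c_final) / c_initial * 100 = (9.3397e-05 - 2.3002e-05) / 9.3397e-05 * 100 = 75.3713 %


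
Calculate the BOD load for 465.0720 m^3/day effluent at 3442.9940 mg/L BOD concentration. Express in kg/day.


Formula: BOD_load = volume * conc / 1000
Substituting: BOD_load = 465.0720 * 3442.9940 / 1000
Result: 1601.2401 kg/day


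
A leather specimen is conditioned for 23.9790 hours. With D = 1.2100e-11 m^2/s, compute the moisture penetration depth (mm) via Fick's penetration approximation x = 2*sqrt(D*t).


t = 23.9790 hr * 3600 = 86324.4000 s
D * t = 1.2100e-11 * 86324.4000 = 1.0445e-06
x = 2 * sqrt(D*t) = 2 * sqrt(1.0445e-06) = 0.00204404 m = 2.0440 mm


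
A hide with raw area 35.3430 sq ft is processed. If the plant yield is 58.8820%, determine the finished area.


Formula: finished = raw * yield / 100
Substituting: finished = 35.3430 * 58.8820 / 100
Result: 20.8107 sq ft


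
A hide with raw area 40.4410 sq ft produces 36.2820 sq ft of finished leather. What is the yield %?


Formula: Yield = finished / raw * 100
Substituting: Yield = 36.2820 / 40.4410 * 100
Result: 89.7159 %


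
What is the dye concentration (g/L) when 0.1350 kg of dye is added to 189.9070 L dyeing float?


Formula: Conc = dye_mass(kg) / volume(L) * 1000
Substituting: Conc = 0.1350 / 189.9070 * 1000
Result: 0.7109 g/L


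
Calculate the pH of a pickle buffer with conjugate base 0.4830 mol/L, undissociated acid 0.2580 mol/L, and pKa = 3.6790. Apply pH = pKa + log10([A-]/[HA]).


ratio = [A-] / [HA] = 0.4830 / 0.2580 = 1.8721
log10(ratio) = 0.2723
pH = pKa + log10(ratio) = 3.6790 + 0.2723 = 3.9513


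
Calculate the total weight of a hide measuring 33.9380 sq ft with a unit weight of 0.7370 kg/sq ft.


Formula: Weight = area * weight_per_sqft
Substituting: Weight = 33.9380 * 0.7370
Result: 25.0123 kg


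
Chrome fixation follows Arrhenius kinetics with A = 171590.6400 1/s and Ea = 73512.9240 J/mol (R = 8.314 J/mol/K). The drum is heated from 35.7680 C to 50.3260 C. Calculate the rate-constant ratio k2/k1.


T1 = 35.7680 + 273.15 = 308.9180 K; T2 = 50.3260 + 273.15 = 323.4760 K
k1 = A * exp(-Ea/(R*T1)) = 171590.6400 * exp(-73512.9240/(8.314*308.9180)) = 6.3653e-08 1/s
k2 = A * exp(-Ea/(R*T2)) = 171590.6400 * exp(-73512.9240/(8.314*323.4760)) = 2.3081e-07 1/s
k2/k1 = 2.3081e-07 / 6.3653e-08 = 3.6261


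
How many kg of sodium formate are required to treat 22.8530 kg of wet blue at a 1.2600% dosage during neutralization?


Formula: Neutralizer = substrate * pct / 100
Substituting: Neutralizer = 22.8530 * 1.2600 / 100
Result: 0.2879 kg


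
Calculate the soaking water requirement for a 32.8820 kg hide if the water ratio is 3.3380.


Formula: Water = hide_weight * ratio
Substituting: Water = 32.8820 * 3.3380
Result: 109.7601 kg


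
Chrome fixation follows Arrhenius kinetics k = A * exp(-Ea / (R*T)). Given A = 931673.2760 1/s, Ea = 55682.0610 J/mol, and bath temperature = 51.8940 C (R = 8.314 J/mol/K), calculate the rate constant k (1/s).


T_K = T_C + 273.15 = 51.8940 + 273.15 = 325.0440 K
exponent = -Ea / (R * T_K) = -55682.0610 / (8.314 * 325.0440) = -20.6045
k = A * exp(exponent) = 931673.2760 * exp(-20.6045) = 0.00104911 1/s


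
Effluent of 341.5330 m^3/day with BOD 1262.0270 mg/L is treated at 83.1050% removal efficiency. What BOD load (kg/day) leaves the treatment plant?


Load_in = volume * conc / 1000 = 341.5330 * 1262.0270 / 1000 = 431.0239 kg/day
Removed = Load_in * eff / 100 = 431.0239 * 83.1050 / 100 = 358.2024 kg/day
Load_out = Load_in - Removed = 431.0239 - 358.2024 = 72.8215 kg/day


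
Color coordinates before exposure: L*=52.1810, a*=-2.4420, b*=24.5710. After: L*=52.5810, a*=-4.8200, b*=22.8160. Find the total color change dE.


dL = 0.4000, da = -2.3780, db = -1.7550
dE = sqrt(0.4000^2 + (-2.3780)^2 + (-1.7550)^2) = 2.9824


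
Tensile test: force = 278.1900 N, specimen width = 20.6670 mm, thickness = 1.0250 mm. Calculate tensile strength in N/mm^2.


Formula: TS = force / (width * thickness)
Substituting: TS = 278.1900 / (20.6670 * 1.0250)
Result: 13.1323 N/mm^2


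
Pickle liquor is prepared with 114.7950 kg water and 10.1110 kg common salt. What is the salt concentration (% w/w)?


Formula: Conc = salt / (water + salt) * 100
Substituting: Conc = 10.1110 / (114.7950 + 10.1110) * 100
Result: 8.0949 %


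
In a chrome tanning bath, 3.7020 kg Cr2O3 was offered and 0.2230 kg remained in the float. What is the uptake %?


Formula: Uptake = (offered - residual) / offered * 100
Substituting: Uptake = (3.7020 - 0.2230) / 3.7020 * 100
Result: 93.9762 %


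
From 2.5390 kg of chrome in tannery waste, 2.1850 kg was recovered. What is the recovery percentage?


Formula: Recovery = recovered / input * 100
Substituting: Recovery = 2.1850 / 2.5390 * 100
Result: 86.0575 %


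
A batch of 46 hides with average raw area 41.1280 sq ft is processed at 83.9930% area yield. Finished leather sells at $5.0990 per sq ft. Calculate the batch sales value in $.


Raw_total = N * avg_area = 46 * 41.1280 = 1891.8880 sq ft
Finished = Raw_total * yield / 100 = 1891.8880 * 83.9930 / 100 = 1589.0535 sq ft
Value = Finished * price = 1589.0535 * 5.0990 = 8102.5837 $


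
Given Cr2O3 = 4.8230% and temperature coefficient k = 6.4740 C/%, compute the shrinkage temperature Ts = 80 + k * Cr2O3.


Formula: Ts = 80 + k * Cr2O3
Substituting: Ts = 80 + 6.4740 * 4.8230
Result: 111.2241 C


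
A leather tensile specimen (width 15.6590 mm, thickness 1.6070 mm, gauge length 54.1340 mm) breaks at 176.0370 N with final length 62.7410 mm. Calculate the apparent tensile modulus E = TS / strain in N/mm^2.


TS = F / (w * t) = 176.0370 / (15.6590 * 1.6070) = 6.9956 N/mm^2
strain = (Lf - L0) / L0 = (62.7410 - 54.1340) / 54.1340 = 0.1590
E = TS / strain = 6.9956 / 0.1590 = 43.9990 N/mm^2


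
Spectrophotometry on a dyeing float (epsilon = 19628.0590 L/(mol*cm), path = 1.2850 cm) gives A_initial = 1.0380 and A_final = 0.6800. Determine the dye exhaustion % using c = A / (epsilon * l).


c_initial = A_i / (epsilon * l) = 1.0380 / (19628.0590 * 1.2850) = 4.1154e-05 mol/L
c_final = A_f / (epsilon * l) = 0.6800 / (19628.0590 * 1.2850) = 2.6961e-05 mol/L
Exhaustion = (c_initial - c_final) / c_initial * 100 = (4.1154e-05 - 2.6961e-05) / 4.1154e-05 * 100 = 34.4894 %


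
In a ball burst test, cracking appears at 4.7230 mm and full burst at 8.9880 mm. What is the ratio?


Formula: Ratio = crack / burst
Substituting: Ratio = 4.7230 / 8.9880
Result: 0.5255


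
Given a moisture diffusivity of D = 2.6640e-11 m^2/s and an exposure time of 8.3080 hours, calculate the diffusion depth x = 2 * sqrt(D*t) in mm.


t = 8.3080 hr * 3600 = 29908.8000 s
D * t = 2.6640e-11 * 29908.8000 = 7.9677e-07
x = 2 * sqrt(D*t) = 2 * sqrt(7.9677e-07) = 0.00178524 m = 1.7852 mm


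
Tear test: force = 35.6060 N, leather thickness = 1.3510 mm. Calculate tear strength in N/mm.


Formula: Tear strength = force / thickness
Substituting: Tear strength = 35.6060 / 1.3510
Result: 26.3553 N/mm


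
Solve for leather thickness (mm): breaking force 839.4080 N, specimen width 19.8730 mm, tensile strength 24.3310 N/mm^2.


Formula: t = F / (TS * w)
Substituting: t = 839.4080 / (24.3310 * 19.8730)
Result: 1.7360 mm


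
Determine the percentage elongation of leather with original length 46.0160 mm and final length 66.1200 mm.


Formula: Elongation = (Lf - L0) / L0 * 100
Substituting: Elongation = (66.1200 - 46.0160) / 46.0160 * 100
Result: 43.6892 %


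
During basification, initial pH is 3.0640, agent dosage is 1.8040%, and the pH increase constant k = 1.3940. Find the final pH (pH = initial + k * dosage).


Formula: pH_final = pH_initial + k * base_pct
Substituting: pH_final = 3.0640 + 1.3940 * 1.8040
Result: 5.5788


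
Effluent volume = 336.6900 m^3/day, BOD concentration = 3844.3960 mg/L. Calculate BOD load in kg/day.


Formula: BOD_load = volume * conc / 1000
Substituting: BOD_load = 336.6900 * 3844.3960 / 1000
Result: 1294.3697 kg/day


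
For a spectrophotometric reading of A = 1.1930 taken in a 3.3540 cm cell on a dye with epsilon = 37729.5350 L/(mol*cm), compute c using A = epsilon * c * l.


Formula: c = A / (epsilon * l)
Substituting: c = 1.1930 / (37729.5350 * 3.3540)
Result: 9.4275e-06 mol/L


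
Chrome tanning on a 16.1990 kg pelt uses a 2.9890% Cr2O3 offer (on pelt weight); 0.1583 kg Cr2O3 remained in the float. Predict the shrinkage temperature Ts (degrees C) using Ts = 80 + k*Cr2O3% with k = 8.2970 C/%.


Offered = pelt * offer_pct / 100 = 16.1990 * 2.9890 / 100 = 0.4842 kg
Uptake = offered - residual = 0.4842 - 0.1583 = 0.3259 kg
Cr2O3% on pelt = uptake / pelt * 100 = 0.3259 / 16.1990 * 100 = 2.0118 %
Ts = 80 + k * Cr2O3% = 80 + 8.2970 * 2.0118 = 96.6917 C


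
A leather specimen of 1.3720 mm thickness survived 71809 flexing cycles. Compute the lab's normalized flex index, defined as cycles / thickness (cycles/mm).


Formula: Index = cycles / thickness
Substituting: Index = 71809 / 1.3720
Result: 52338.9213 cycles/mm


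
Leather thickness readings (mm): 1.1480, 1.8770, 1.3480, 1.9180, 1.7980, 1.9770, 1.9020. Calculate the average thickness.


Formula: Average = sum / n
Substituting: Average = 11.9680 / 7
Result: 1.7097 mm


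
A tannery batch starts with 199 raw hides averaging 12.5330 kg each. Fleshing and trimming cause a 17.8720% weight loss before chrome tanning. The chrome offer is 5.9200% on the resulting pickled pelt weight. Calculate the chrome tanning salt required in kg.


Total_raw = N * avg_wt = 199 * 12.5330 = 2494.0670 kg
Substrate = Total_raw * (1 - loss/100) = 2494.0670 * (1 - 17.8720/100) = 2048.3273 kg
Chrome = Substrate * pct / 100 = 2048.3273 * 5.9200 / 100 = 121.2610 kg


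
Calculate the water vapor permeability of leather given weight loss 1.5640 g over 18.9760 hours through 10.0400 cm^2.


Formula: WVP = loss / (area * time)
Substituting: WVP = 1.5640 / (10.0400 * 18.9760)
Result: 0.00820915 g/(cm^2*hr)


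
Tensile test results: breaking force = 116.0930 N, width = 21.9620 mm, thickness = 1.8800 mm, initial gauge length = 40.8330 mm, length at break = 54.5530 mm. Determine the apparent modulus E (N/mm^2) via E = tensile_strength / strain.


TS = F / (w * t) = 116.0930 / (21.9620 * 1.8800) = 2.8117 N/mm^2
strain = (Lf - L0) / L0 = (54.5530 - 40.8330) / 40.8330 = 0.3360
E = TS / strain = 2.8117 / 0.3360 = 8.3682 N/mm^2


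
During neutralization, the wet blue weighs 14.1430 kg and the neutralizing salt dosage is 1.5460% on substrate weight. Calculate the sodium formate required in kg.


Formula: Neutralizer = substrate * pct / 100
Substituting: Neutralizer = 14.1430 * 1.5460 / 100
Result: 0.2187 kg


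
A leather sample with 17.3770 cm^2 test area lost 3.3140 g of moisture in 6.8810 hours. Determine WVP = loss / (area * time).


Formula: WVP = loss / (area * time)
Substituting: WVP = 3.3140 / (17.3770 * 6.8810)
Result: 0.0277157 g/(cm^2*hr)


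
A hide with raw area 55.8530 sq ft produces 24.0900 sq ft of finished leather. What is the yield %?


Formula: Yield = finished / raw * 100
Substituting: Yield = 24.0900 / 55.8530 * 100
Result: 43.1311 %


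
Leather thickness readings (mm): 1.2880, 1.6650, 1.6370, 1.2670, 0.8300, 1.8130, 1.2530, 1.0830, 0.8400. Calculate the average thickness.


Formula: Average = sum / n
Substituting: Average = 11.6760 / 9
Result: 1.2973 mm


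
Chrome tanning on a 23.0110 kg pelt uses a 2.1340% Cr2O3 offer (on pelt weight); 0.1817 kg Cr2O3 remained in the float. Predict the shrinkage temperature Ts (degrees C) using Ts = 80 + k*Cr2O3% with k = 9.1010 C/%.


Offered = pelt * offer_pct / 100 = 23.0110 * 2.1340 / 100 = 0.4911 kg
Uptake = offered - residual = 0.4911 - 0.1817 = 0.3094 kg
Cr2O3% on pelt = uptake / pelt * 100 = 0.3094 / 23.0110 * 100 = 1.3444 %
Ts = 80 + k * Cr2O3% = 80 + 9.1010 * 1.3444 = 92.2352 C


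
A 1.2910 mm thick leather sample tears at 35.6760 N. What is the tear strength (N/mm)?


Formula: Tear strength = force / thickness
Substituting: Tear strength = 35.6760 / 1.2910
Result: 27.6344 N/mm


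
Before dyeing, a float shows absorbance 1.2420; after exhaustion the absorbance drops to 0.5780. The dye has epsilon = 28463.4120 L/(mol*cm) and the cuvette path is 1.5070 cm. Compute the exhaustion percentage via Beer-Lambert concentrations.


c_initial = A_i / (epsilon * l) = 1.2420 / (28463.4120 * 1.5070) = 2.8955e-05 mol/L
c_final = A_f / (epsilon * l) = 0.5780 / (28463.4120 * 1.5070) = 1.3475e-05 mol/L
Exhaustion = (c_initial - c_final) / c_initial * 100 = (2.8955e-05 - 1.3475e-05) / 2.8955e-05 * 100 = 53.4622 %


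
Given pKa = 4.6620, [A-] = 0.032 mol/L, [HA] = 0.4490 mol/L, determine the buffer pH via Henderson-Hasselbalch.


ratio = [A-] / [HA] = 0.032 / 0.4490 = 0.0712695
log10(ratio) = -1.1471
pH = pKa + log10(ratio) = 4.6620 - 1.1471 = 3.5149


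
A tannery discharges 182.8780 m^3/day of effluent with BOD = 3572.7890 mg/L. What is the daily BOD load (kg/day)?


Formula: BOD_load = volume * conc / 1000
Substituting: BOD_load = 182.8780 * 3572.7890 / 1000
Result: 653.3845 kg/day


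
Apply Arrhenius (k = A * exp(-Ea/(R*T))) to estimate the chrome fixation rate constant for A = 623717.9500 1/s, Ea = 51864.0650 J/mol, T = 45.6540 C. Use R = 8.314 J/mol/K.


T_K = T_C + 273.15 = 45.6540 + 273.15 = 318.8040 K
exponent = -Ea / (R * T_K) = -51864.0650 / (8.314 * 318.8040) = -19.5674
k = A * exp(exponent) = 623717.9500 * exp(-19.5674) = 0.00198144 1/s


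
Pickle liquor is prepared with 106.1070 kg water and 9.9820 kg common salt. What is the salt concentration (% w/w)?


Formula: Conc = salt / (water + salt) * 100
Substituting: Conc = 9.9820 / (106.1070 + 9.9820) * 100
Result: 8.5986 %


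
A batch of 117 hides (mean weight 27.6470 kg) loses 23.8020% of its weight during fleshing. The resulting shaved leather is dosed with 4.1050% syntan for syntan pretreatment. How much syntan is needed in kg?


Total_raw = N * avg_wt = 117 * 27.6470 = 3234.6990 kg
Substrate = Total_raw * (1 - loss/100) = 3234.6990 * (1 - 23.8020/100) = 2464.7759 kg
Syntan = Substrate * pct / 100 = 2464.7759 * 4.1050 / 100 = 101.1791 kg


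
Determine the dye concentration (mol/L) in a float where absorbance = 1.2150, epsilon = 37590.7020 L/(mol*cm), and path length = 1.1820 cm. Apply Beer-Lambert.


Formula: c = A / (epsilon * l)
Substituting: c = 1.2150 / (37590.7020 * 1.1820)
Result: 2.7345e-05 mol/L


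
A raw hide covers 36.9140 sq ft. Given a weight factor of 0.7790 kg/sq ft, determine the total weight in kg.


Formula: Weight = area * weight_per_sqft
Substituting: Weight = 36.9140 * 0.7790
Result: 28.7560 kg


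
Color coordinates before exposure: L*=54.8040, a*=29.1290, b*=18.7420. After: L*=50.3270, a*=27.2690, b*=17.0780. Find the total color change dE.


dL = -4.4770, da = -1.8600, db = -1.6640
dE = sqrt((-4.4770)^2 + (-1.8600)^2 + (-1.6640)^2) = 5.1256


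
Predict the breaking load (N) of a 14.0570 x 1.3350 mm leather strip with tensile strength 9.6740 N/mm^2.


Formula: F = TS * w * t
Substituting: F = 9.6740 * 14.0570 * 1.3350
Result: 181.5432 N


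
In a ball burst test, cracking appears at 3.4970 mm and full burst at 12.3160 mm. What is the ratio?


Formula: Ratio = crack / burst
Substituting: Ratio = 3.4970 / 12.3160
Result: 0.2839


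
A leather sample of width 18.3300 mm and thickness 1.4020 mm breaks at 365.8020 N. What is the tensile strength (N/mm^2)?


Formula: TS = force / (width * thickness)
Substituting: TS = 365.8020 / (18.3300 * 1.4020)
Result: 14.2343 N/mm^2


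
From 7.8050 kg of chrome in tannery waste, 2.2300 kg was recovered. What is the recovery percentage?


Formula: Recovery = recovered / input * 100
Substituting: Recovery = 2.2300 / 7.8050 * 100
Result: 28.5714 %


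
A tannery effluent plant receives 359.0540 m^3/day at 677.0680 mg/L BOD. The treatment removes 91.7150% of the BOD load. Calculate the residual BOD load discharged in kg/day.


Load_in = volume * conc / 1000 = 359.0540 * 677.0680 / 1000 = 243.1040 kg/day
Removed = Load_in * eff / 100 = 243.1040 * 91.7150 / 100 = 222.9628 kg/day
Load_out = Load_in - Removed = 243.1040 - 222.9628 = 20.1412 kg/day


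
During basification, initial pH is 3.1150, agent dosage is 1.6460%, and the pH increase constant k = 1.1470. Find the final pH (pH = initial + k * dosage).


Formula: pH_final = pH_initial + k * base_pct
Substituting: pH_final = 3.1150 + 1.1470 * 1.6460
Result: 5.0030


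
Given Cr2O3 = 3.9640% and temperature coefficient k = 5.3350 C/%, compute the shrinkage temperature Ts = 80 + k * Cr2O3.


Formula: Ts = 80 + k * Cr2O3
Substituting: Ts = 80 + 5.3350 * 3.9640
Result: 101.1479 C


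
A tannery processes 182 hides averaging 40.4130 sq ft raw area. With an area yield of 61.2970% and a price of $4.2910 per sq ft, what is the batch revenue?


Raw_total = N * avg_area = 182 * 40.4130 = 7355.1660 sq ft
Finished = Raw_total * yield / 100 = 7355.1660 * 61.2970 / 100 = 4508.4961 sq ft
Value = Finished * price = 4508.4961 * 4.2910 = 19345.9568 $


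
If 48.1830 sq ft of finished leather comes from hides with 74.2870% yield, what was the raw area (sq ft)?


Formula: raw = finished * 100 / yield
Substituting: raw = 48.1830 * 100 / 74.2870
Result: 64.8606 sq ft


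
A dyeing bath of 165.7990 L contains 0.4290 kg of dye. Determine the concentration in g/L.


Formula: Conc = dye_mass(kg) / volume(L) * 1000
Substituting: Conc = 0.4290 / 165.7990 * 1000
Result: 2.5875 g/L


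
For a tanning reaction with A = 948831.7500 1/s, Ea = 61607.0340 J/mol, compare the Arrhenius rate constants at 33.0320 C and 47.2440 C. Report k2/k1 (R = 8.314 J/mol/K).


T1 = 33.0320 + 273.15 = 306.1820 K; T2 = 47.2440 + 273.15 = 320.3940 K
k1 = A * exp(-Ea/(R*T1)) = 948831.7500 * exp(-61607.0340/(8.314*306.1820)) = 2.9285e-05 1/s
k2 = A * exp(-Ea/(R*T2)) = 948831.7500 * exp(-61607.0340/(8.314*320.3940)) = 8.5679e-05 1/s
k2/k1 = 8.5679e-05 / 2.9285e-05 = 2.9257


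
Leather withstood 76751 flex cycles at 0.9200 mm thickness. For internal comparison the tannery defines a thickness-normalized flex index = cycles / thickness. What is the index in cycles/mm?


Formula: Index = cycles / thickness
Substituting: Index = 76751 / 0.9200
Result: 83425.0000 cycles/mm


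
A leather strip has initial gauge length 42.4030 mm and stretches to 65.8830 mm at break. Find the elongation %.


Formula: Elongation = (Lf - L0) / L0 * 100
Substituting: Elongation = (65.8830 - 42.4030) / 42.4030 * 100
Result: 55.3734 %


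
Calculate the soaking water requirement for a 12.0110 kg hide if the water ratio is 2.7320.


Formula: Water = hide_weight * ratio
Substituting: Water = 12.0110 * 2.7320
Result: 32.8141 kg


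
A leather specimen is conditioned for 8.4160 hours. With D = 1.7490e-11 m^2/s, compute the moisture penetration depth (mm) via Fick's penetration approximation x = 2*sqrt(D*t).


t = 8.4160 hr * 3600 = 30297.6000 s
D * t = 1.7490e-11 * 30297.6000 = 5.2991e-07
x = 2 * sqrt(D*t) = 2 * sqrt(5.2991e-07) = 0.00145589 m = 1.4559 mm


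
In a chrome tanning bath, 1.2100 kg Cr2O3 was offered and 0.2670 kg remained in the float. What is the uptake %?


Formula: Uptake = (offered - residual) / offered * 100
Substituting: Uptake = (1.2100 - 0.2670) / 1.2100 * 100
Result: 77.9339 %


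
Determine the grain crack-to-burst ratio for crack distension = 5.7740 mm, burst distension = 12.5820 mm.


Formula: Ratio = crack / burst
Substituting: Ratio = 5.7740 / 12.5820
Result: 0.4589


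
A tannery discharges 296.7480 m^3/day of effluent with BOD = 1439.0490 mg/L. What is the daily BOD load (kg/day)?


Formula: BOD_load = volume * conc / 1000
Substituting: BOD_load = 296.7480 * 1439.0490 / 1000
Result: 427.0349 kg/day


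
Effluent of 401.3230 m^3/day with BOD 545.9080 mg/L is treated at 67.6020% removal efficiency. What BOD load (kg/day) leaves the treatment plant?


Load_in = volume * conc / 1000 = 401.3230 * 545.9080 / 1000 = 219.0854 kg/day
Removed = Load_in * eff / 100 = 219.0854 * 67.6020 / 100 = 148.1061 kg/day
Load_out = Load_in - Removed = 219.0854 - 148.1061 = 70.9793 kg/day


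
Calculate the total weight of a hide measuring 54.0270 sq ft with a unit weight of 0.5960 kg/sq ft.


Formula: Weight = area * weight_per_sqft
Substituting: Weight = 54.0270 * 0.5960
Result: 32.2001 kg


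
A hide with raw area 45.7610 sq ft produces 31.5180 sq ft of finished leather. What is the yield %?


Formula: Yield = finished / raw * 100
Substituting: Yield = 31.5180 / 45.7610 * 100
Result: 68.8752 %


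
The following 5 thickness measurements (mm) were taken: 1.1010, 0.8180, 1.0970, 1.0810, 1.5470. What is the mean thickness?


Formula: Average = sum / n
Substituting: Average = 5.6440 / 5
Result: 1.1288 mm


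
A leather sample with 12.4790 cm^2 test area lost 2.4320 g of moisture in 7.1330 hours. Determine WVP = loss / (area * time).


Formula: WVP = loss / (area * time)
Substituting: WVP = 2.4320 / (12.4790 * 7.1330)
Result: 0.0273219 g/(cm^2*hr)


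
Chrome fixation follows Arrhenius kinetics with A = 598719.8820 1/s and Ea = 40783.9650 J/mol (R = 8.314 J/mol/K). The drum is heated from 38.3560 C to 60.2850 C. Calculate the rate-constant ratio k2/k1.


T1 = 38.3560 + 273.15 = 311.5060 K; T2 = 60.2850 + 273.15 = 333.4350 K
k1 = A * exp(-Ea/(R*T1)) = 598719.8820 * exp(-40783.9650/(8.314*311.5060)) = 0.086726 1/s
k2 = A * exp(-Ea/(R*T2)) = 598719.8820 * exp(-40783.9650/(8.314*333.4350)) = 0.2443 1/s
k2/k1 = 0.2443 / 0.086726 = 2.8170


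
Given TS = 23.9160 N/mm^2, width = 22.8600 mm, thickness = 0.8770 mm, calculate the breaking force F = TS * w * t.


Formula: F = TS * w * t
Substituting: F = 23.9160 * 22.8600 * 0.8770
Result: 479.4732 N


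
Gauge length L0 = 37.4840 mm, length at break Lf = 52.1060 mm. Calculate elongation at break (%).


Formula: Elongation = (Lf - L0) / L0 * 100
Substituting: Elongation = (52.1060 - 37.4840) / 37.4840 * 100
Result: 39.0086 %


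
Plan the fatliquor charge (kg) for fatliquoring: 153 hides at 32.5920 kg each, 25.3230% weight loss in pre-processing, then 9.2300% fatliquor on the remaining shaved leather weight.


Total_raw = N * avg_wt = 153 * 32.5920 = 4986.5760 kg
Substrate = Total_raw * (1 - loss/100) = 4986.5760 * (1 - 25.3230/100) = 3723.8254 kg
Fat = Substrate * pct / 100 = 3723.8254 * 9.2300 / 100 = 343.7091 kg


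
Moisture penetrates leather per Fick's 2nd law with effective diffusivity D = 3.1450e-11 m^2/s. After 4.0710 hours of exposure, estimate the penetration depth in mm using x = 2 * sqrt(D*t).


t = 4.0710 hr * 3600 = 14655.6000 s
D * t = 3.1450e-11 * 14655.6000 = 4.6092e-07
x = 2 * sqrt(D*t) = 2 * sqrt(4.6092e-07) = 0.00135782 m = 1.3578 mm


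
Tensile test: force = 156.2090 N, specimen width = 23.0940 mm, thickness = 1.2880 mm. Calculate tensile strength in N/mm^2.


Formula: TS = force / (width * thickness)
Substituting: TS = 156.2090 / (23.0940 * 1.2880)
Result: 5.2516 N/mm^2


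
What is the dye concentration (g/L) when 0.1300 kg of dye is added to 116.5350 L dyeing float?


Formula: Conc = dye_mass(kg) / volume(L) * 1000
Substituting: Conc = 0.1300 / 116.5350 * 1000
Result: 1.1155 g/L


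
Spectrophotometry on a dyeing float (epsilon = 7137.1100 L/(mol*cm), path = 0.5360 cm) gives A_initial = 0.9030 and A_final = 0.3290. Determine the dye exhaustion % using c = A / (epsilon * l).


c_initial = A_i / (epsilon * l) = 0.9030 / (7137.1100 * 0.5360) = 2.3605e-04 mol/L
c_final = A_f / (epsilon * l) = 0.3290 / (7137.1100 * 0.5360) = 8.6002e-05 mol/L
Exhaustion = (c_initial - c_final) / c_initial * 100 = (2.3605e-04 - 8.6002e-05) / 2.3605e-04 * 100 = 63.5659 %


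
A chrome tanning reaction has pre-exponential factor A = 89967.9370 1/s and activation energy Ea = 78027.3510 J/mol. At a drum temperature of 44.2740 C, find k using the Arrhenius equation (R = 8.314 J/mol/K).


T_K = T_C + 273.15 = 44.2740 + 273.15 = 317.4240 K
exponent = -Ea / (R * T_K) = -78027.3510 / (8.314 * 317.4240) = -29.5663
k = A * exp(exponent) = 89967.9370 * exp(-29.5663) = 1.2990e-08 1/s


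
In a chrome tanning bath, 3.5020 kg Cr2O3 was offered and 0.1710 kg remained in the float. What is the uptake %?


Formula: Uptake = (offered - residual) / offered * 100
Substituting: Uptake = (3.5020 - 0.1710) / 3.5020 * 100
Result: 95.1171 %


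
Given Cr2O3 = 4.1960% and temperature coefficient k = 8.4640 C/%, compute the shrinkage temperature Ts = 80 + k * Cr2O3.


Formula: Ts = 80 + k * Cr2O3
Substituting: Ts = 80 + 8.4640 * 4.1960
Result: 115.5149 C


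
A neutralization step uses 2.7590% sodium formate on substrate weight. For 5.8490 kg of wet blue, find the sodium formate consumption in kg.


Formula: Neutralizer = substrate * pct / 100
Substituting: Neutralizer = 5.8490 * 2.7590 / 100
Result: 0.1614 kg


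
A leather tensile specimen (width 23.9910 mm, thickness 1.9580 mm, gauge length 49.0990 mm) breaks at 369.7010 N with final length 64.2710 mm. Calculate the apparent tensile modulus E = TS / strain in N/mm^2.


TS = F / (w * t) = 369.7010 / (23.9910 * 1.9580) = 7.8703 N/mm^2
strain = (Lf - L0) / L0 = (64.2710 - 49.0990) / 49.0990 = 0.3090
E = TS / strain = 7.8703 / 0.3090 = 25.4694 N/mm^2


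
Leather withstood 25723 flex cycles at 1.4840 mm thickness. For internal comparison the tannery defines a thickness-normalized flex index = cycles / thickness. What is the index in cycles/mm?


Formula: Index = cycles / thickness
Substituting: Index = 25723 / 1.4840
Result: 17333.5580 cycles/mm


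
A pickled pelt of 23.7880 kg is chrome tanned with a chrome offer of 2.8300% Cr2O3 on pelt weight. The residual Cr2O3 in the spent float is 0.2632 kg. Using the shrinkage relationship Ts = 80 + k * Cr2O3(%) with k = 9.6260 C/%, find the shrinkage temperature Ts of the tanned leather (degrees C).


Offered = pelt * offer_pct / 100 = 23.7880 * 2.8300 / 100 = 0.6732 kg
Uptake = offered - residual = 0.6732 - 0.2632 = 0.4100 kg
Cr2O3% on pelt = uptake / pelt * 100 = 0.4100 / 23.7880 * 100 = 1.7236 %
Ts = 80 + k * Cr2O3% = 80 + 9.6260 * 1.7236 = 96.5910 C


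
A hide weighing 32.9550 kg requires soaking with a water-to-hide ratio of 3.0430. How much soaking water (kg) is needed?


Formula: Water = hide_weight * ratio
Substituting: Water = 32.9550 * 3.0430
Result: 100.2821 kg


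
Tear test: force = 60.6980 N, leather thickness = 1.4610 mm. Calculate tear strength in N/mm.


Formula: Tear strength = force / thickness
Substituting: Tear strength = 60.6980 / 1.4610
Result: 41.5455 N/mm


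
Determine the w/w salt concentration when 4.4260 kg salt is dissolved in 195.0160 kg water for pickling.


Formula: Conc = salt / (water + salt) * 100
Substituting: Conc = 4.4260 / (195.0160 + 4.4260) * 100
Result: 2.2192 %


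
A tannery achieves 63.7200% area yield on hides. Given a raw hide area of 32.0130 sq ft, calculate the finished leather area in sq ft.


Formula: finished = raw * yield / 100
Substituting: finished = 32.0130 * 63.7200 / 100
Result: 20.3987 sq ft


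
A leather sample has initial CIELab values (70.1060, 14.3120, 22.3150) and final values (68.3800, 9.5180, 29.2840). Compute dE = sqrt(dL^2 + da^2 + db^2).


dL = -1.7260, da = -4.7940, db = 6.9690
dE = sqrt((-1.7260)^2 + (-4.7940)^2 + 6.9690^2) = 8.6330


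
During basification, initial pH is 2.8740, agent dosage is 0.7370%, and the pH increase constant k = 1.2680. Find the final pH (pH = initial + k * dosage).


Formula: pH_final = pH_initial + k * base_pct
Substituting: pH_final = 2.8740 + 1.2680 * 0.7370
Result: 3.8085


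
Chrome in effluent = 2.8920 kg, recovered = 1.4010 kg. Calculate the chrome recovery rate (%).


Formula: Recovery = recovered / input * 100
Substituting: Recovery = 1.4010 / 2.8920 * 100
Result: 48.4440 %


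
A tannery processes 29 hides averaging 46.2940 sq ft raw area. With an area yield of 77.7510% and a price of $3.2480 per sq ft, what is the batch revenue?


Raw_total = N * avg_area = 29 * 46.2940 = 1342.5260 sq ft
Finished = Raw_total * yield / 100 = 1342.5260 * 77.7510 / 100 = 1043.8274 sq ft
Value = Finished * price = 1043.8274 * 3.2480 = 3390.3514 $


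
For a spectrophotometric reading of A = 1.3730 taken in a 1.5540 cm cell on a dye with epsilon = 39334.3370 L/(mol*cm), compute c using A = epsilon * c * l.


Formula: c = A / (epsilon * l)
Substituting: c = 1.3730 / (39334.3370 * 1.5540)
Result: 2.2462e-05 mol/L


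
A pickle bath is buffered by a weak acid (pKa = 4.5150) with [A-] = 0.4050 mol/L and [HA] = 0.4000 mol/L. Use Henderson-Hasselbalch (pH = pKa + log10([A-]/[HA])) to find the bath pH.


ratio = [A-] / [HA] = 0.4050 / 0.4000 = 1.0125
log10(ratio) = 0.00539503
pH = pKa + log10(ratio) = 4.5150 + 0.00539503 = 4.5204


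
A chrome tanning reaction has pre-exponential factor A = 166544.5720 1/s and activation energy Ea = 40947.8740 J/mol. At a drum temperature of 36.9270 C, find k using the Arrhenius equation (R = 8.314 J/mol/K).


T_K = T_C + 273.15 = 36.9270 + 273.15 = 310.0770 K
exponent = -Ea / (R * T_K) = -40947.8740 / (8.314 * 310.0770) = -15.8837
k = A * exp(exponent) = 166544.5720 * exp(-15.8837) = 0.0210536 1/s


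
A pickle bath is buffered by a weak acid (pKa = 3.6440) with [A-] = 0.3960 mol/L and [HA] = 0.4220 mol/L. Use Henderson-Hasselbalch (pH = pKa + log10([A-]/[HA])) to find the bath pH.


ratio = [A-] / [HA] = 0.3960 / 0.4220 = 0.9384
log10(ratio) = -0.0276173
pH = pKa + log10(ratio) = 3.6440 - 0.0276173 = 3.6164


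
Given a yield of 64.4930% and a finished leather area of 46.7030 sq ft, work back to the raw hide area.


Formula: raw = finished * 100 / yield
Substituting: raw = 46.7030 * 100 / 64.4930
Result: 72.4156 sq ft


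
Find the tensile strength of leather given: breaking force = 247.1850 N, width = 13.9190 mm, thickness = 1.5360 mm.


Formula: TS = force / (width * thickness)
Substituting: TS = 247.1850 / (13.9190 * 1.5360)
Result: 11.5617 N/mm^2


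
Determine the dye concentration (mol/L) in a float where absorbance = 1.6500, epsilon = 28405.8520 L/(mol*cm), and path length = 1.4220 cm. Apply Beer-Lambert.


Formula: c = A / (epsilon * l)
Substituting: c = 1.6500 / (28405.8520 * 1.4220)
Result: 4.0849e-05 mol/L


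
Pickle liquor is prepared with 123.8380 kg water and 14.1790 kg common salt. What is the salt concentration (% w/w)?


Formula: Conc = salt / (water + salt) * 100
Substituting: Conc = 14.1790 / (123.8380 + 14.1790) * 100
Result: 10.2734 %


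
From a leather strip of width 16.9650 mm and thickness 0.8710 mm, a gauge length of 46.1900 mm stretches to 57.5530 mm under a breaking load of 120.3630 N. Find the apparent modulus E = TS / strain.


TS = F / (w * t) = 120.3630 / (16.9650 * 0.8710) = 8.1456 N/mm^2
strain = (Lf - L0) / L0 = (57.5530 - 46.1900) / 46.1900 = 0.2460
E = TS / strain = 8.1456 / 0.2460 = 33.1113 N/mm^2


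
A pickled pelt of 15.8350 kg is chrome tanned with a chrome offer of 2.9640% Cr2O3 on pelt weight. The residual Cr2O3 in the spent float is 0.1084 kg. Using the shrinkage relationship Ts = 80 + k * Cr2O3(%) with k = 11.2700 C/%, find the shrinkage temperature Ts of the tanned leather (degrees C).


Offered = pelt * offer_pct / 100 = 15.8350 * 2.9640 / 100 = 0.4693 kg
Uptake = offered - residual = 0.4693 - 0.1084 = 0.3609 kg
Cr2O3% on pelt = uptake / pelt * 100 = 0.3609 / 15.8350 * 100 = 2.2794 %
Ts = 80 + k * Cr2O3% = 80 + 11.2700 * 2.2794 = 105.6893 C


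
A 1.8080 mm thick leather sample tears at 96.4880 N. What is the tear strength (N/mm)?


Formula: Tear strength = force / thickness
Substituting: Tear strength = 96.4880 / 1.8080
Result: 53.3673 N/mm


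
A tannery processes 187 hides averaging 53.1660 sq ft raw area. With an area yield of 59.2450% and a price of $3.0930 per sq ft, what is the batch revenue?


Raw_total = N * avg_area = 187 * 53.1660 = 9942.0420 sq ft
Finished = Raw_total * yield / 100 = 9942.0420 * 59.2450 / 100 = 5890.1628 sq ft
Value = Finished * price = 5890.1628 * 3.0930 = 18218.2735 $


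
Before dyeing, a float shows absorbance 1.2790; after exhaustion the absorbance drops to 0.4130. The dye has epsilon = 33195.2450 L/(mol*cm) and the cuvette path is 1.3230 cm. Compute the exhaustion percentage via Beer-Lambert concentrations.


c_initial = A_i / (epsilon * l) = 1.2790 / (33195.2450 * 1.3230) = 2.9123e-05 mol/L
c_final = A_f / (epsilon * l) = 0.4130 / (33195.2450 * 1.3230) = 9.4040e-06 mol/L
Exhaustion = (c_initial - c_final) / c_initial * 100 = (2.9123e-05 - 9.4040e-06) / 2.9123e-05 * 100 = 67.7091 %


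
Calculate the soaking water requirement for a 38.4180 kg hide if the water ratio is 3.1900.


Formula: Water = hide_weight * ratio
Substituting: Water = 38.4180 * 3.1900
Result: 122.5534 kg


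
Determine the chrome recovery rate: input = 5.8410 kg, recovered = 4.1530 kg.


Formula: Recovery = recovered / input * 100
Substituting: Recovery = 4.1530 / 5.8410 * 100
Result: 71.1008 %


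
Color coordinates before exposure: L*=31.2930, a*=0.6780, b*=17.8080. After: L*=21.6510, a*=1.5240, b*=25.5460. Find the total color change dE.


dL = -9.6420, da = 0.8460, db = 7.7380
dE = sqrt((-9.6420)^2 + 0.8460^2 + 7.7380^2) = 12.3920


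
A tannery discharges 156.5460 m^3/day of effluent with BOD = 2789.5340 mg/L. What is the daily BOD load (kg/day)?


Formula: BOD_load = volume * conc / 1000
Substituting: BOD_load = 156.5460 * 2789.5340 / 1000
Result: 436.6904 kg/day


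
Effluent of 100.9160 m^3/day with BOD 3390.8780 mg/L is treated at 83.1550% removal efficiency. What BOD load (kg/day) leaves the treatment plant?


Load_in = volume * conc / 1000 = 100.9160 * 3390.8780 / 1000 = 342.1938 kg/day
Removed = Load_in * eff / 100 = 342.1938 * 83.1550 / 100 = 284.5513 kg/day
Load_out = Load_in - Removed = 342.1938 - 284.5513 = 57.6426 kg/day


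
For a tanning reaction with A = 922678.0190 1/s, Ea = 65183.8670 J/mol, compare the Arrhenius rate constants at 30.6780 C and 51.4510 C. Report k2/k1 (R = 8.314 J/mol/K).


T1 = 30.6780 + 273.15 = 303.8280 K; T2 = 51.4510 + 273.15 = 324.6010 K
k1 = A * exp(-Ea/(R*T1)) = 922678.0190 * exp(-65183.8670/(8.314*303.8280)) = 5.7296e-06 1/s
k2 = A * exp(-Ea/(R*T2)) = 922678.0190 * exp(-65183.8670/(8.314*324.6010)) = 2.9875e-05 1/s
k2/k1 = 2.9875e-05 / 5.7296e-06 = 5.2143


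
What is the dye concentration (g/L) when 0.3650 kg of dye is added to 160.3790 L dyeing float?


Formula: Conc = dye_mass(kg) / volume(L) * 1000
Substituting: Conc = 0.3650 / 160.3790 * 1000
Result: 2.2759 g/L


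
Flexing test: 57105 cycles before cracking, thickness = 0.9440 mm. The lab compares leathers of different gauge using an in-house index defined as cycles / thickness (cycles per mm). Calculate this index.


Formula: Index = cycles / thickness
Substituting: Index = 57105 / 0.9440
Result: 60492.5847 cycles/mm


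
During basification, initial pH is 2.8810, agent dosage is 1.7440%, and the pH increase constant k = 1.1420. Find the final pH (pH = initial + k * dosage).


Formula: pH_final = pH_initial + k * base_pct
Substituting: pH_final = 2.8810 + 1.1420 * 1.7440
Result: 4.8726


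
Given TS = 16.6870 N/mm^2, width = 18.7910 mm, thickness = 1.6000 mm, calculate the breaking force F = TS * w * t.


Formula: F = TS * w * t
Substituting: F = 16.6870 * 18.7910 * 1.6000
Result: 501.7047 N


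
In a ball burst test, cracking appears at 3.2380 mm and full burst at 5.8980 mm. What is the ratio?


Formula: Ratio = crack / burst
Substituting: Ratio = 3.2380 / 5.8980
Result: 0.5490


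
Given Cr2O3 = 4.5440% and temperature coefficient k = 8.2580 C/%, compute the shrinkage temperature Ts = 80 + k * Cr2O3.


Formula: Ts = 80 + k * Cr2O3
Substituting: Ts = 80 + 8.2580 * 4.5440
Result: 117.5244 C


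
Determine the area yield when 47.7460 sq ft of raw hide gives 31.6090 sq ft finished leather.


Formula: Yield = finished / raw * 100
Substituting: Yield = 31.6090 / 47.7460 * 100
Result: 66.2024 %


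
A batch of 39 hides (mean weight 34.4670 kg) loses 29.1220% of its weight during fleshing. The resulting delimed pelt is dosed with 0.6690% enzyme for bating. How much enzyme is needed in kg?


Total_raw = N * avg_wt = 39 * 34.4670 = 1344.2130 kg
Substrate = Total_raw * (1 - loss/100) = 1344.2130 * (1 - 29.1220/100) = 952.7513 kg
Enzyme = Substrate * pct / 100 = 952.7513 * 0.6690 / 100 = 6.3739 kg


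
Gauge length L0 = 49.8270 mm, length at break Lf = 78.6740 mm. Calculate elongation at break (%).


Formula: Elongation = (Lf - L0) / L0 * 100
Substituting: Elongation = (78.6740 - 49.8270) / 49.8270 * 100
Result: 57.8943 %


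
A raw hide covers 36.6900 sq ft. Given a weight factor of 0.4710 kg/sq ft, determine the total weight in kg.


Formula: Weight = area * weight_per_sqft
Substituting: Weight = 36.6900 * 0.4710
Result: 17.2810 kg


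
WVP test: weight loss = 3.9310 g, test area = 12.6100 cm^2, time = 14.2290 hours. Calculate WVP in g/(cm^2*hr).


Formula: WVP = loss / (area * time)
Substituting: WVP = 3.9310 / (12.6100 * 14.2290)
Result: 0.0219085 g/(cm^2*hr)


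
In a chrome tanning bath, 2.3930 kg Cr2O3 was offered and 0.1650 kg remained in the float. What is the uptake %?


Formula: Uptake = (offered - residual) / offered * 100
Substituting: Uptake = (2.3930 - 0.1650) / 2.3930 * 100
Result: 93.1049 %


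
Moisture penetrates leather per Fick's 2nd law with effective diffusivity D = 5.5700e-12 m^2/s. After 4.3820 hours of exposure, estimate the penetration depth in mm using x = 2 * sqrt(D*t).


t = 4.3820 hr * 3600 = 15775.2000 s
D * t = 5.5700e-12 * 15775.2000 = 8.7868e-08
x = 2 * sqrt(D*t) = 2 * sqrt(8.7868e-08) = 5.9285e-04 m = 0.5929 mm


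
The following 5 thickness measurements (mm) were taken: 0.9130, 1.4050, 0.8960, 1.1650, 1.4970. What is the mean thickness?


Formula: Average = sum / n
Substituting: Average = 5.8760 / 5
Result: 1.1752 mm


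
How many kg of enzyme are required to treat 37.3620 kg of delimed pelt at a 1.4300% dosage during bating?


Formula: Enzyme = substrate * pct / 100
Substituting: Enzyme = 37.3620 * 1.4300 / 100
Result: 0.5343 kg
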